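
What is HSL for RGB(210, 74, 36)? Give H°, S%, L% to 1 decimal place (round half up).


Normalize: R'=210/255≈0.8235, G'=74/255≈0.2902, B'=36/255≈0.1412
Max=210/255, Min=36/255, Δ=Max-Min=174/255
L = (Max+Min)/2 = (210+36)/510 = 246/510 = 0.48235… → L = 48.2%
L ≤ 0.5 → S = Δ/(Max+Min) = 174/(210+36) = 174/246 = 0.70731… → S = 70.7%
(the 1/255 factors cancel in S and H, so raw channel differences can be used)
Max is R' → H = 60 × (((G-B)/Δ) mod 6) = 60 × (((74-36)/174) mod 6)
  38/174 = 0.2183…
  H = 60 × 0.2183… = 13.103…° → H = 13.1°
= HSL(13.1°, 70.7%, 48.2%)


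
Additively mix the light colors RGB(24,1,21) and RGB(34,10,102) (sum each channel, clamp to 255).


Additive: each channel = min(255, C₁+C₂)
R: 24+34 = 58 → 58
G: 1+10 = 11 → 11
B: 21+102 = 123 → 123
= RGB(58, 11, 123)


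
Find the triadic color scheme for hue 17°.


Triadic: equally spaced at 120° intervals
H1 = 17°
H2 = (17 + 120) mod 360 = 137°
H3 = (17 + 240) mod 360 = 257°
Triadic = 17°, 137°, 257°


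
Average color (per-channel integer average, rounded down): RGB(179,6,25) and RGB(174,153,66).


Midpoint: each channel = ⌊(C₁+C₂)/2⌋
R: ⌊(179+174)/2⌋ = 176
G: ⌊(6+153)/2⌋ = 79
B: ⌊(25+66)/2⌋ = 45
= RGB(176, 79, 45)


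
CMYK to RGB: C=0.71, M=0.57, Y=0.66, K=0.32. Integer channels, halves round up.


R = 255 × (1-C) × (1-K) = 255 × 0.29 × 0.68 = 50.286 → 50
G = 255 × (1-M) × (1-K) = 255 × 0.43 × 0.68 = 74.562 → 75
B = 255 × (1-Y) × (1-K) = 255 × 0.34 × 0.68 = 58.956 → 59
= RGB(50, 75, 59)


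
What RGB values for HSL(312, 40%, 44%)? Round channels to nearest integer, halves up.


H=312°, S=0.40, L=0.44
C = (1-|2L-1|)×S = (1-|-0.12|)×0.40 = 0.352
H' = H/60 = 312/60 ≈ 5.2000; X = C×(1-|H' mod 2 - 1|) = 0.2816
m = L - C/2 = 0.44 - 0.176 = 0.264
Sector ⌊H'⌋ = 5 → (R',G',B') = (0.352, 0.0, 0.2816)
RGB = ((R'+m)×255, (G'+m)×255, (B'+m)×255) = (157.08, 67.32, 139.128)
Round half up → RGB(157, 67, 139)


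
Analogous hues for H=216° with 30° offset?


Base hue: 216°
Left analog: (216 - 30) mod 360 = 186°
Right analog: (216 + 30) mod 360 = 246°
Analogous hues = 186° and 246°


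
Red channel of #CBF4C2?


Color: #CBF4C2
R = CB = 203
G = F4 = 244
B = C2 = 194
Red = 203


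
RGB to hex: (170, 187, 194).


R = 170 → AA (hex)
G = 187 → BB (hex)
B = 194 → C2 (hex)
Hex = #AABBC2


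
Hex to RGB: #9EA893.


9E → 158 (R)
A8 → 168 (G)
93 → 147 (B)
= RGB(158, 168, 147)


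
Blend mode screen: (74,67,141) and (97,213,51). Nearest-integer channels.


Screen: C = 255 - (255-A)×(255-B)/255, rounded to nearest integer
R: 255 - (255-74)×(255-97)/255 = 255 - 28598/255 ≈ 255 - 112.149 = 142.851 → 143
G: 255 - (255-67)×(255-213)/255 = 255 - 7896/255 ≈ 255 - 30.965 = 224.035 → 224
B: 255 - (255-141)×(255-51)/255 = 255 - 23256/255 ≈ 255 - 91.200 = 163.800 → 164
= RGB(143, 224, 164)


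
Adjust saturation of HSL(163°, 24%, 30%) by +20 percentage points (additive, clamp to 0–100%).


Original S = 24%
Adjustment = +20 percentage points
New S = 24 + (20) = 44
Clamp to [0, 100] → 44
= HSL(163°, 44%, 30%)


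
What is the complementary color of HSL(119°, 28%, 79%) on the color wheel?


Complement = opposite side of color wheel = hue + 180°
H' = (119 + 180) mod 360 = 299°
S and L unchanged.
= HSL(299°, 28%, 79%)


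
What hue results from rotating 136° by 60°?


New hue = (H + rotation) mod 360
New hue = (136 + 60) mod 360
= 196 mod 360
= 196°


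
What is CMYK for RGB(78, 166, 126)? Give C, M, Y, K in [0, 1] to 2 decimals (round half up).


R'=78/255≈0.3059, G'=166/255≈0.6510, B'=126/255≈0.4941
K = 1 - max(R',G',B') = 1 - 166/255 = 89/255 = 0.34901… → 0.35
(1-R'-K)/(1-K) simplifies to (max-R)/max with max = 166:
C = (166-78)/166 = 88/166 = 0.53012… → 0.53
M = (166-166)/166 = 0/166 = 0 → 0.00
Y = (166-126)/166 = 40/166 = 0.24096… → 0.24
= CMYK(0.53, 0.00, 0.24, 0.35)


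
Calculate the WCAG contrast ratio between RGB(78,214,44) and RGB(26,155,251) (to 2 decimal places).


Linearize each sRGB channel c=v/255: c/12.92 if c ≤ 0.04045 else ((c+0.055)/1.055)^2.4
L = 0.2126×R_lin + 0.7152×G_lin + 0.0722×B_lin
Color 1 (78,214,44):
  R=78: 78/255≈0.3059 > 0.04045 → ((0.3059+0.055)/1.055)^2.4 ≈ 0.07619
  G=214: 214/255≈0.8392 > 0.04045 → ((0.8392+0.055)/1.055)^2.4 ≈ 0.67244
  B=44: 44/255≈0.1725 > 0.04045 → ((0.1725+0.055)/1.055)^2.4 ≈ 0.02519
  L1 = 0.2126×0.07619 + 0.7152×0.67244 + 0.0722×0.02519 ≈ 0.49895
Color 2 (26,155,251):
  R=26: 26/255≈0.1020 > 0.04045 → ((0.1020+0.055)/1.055)^2.4 ≈ 0.01033
  G=155: 155/255≈0.6078 > 0.04045 → ((0.6078+0.055)/1.055)^2.4 ≈ 0.32778
  B=251: 251/255≈0.9843 > 0.04045 → ((0.9843+0.055)/1.055)^2.4 ≈ 0.96469
  L2 = 0.2126×0.01033 + 0.7152×0.32778 + 0.0722×0.96469 ≈ 0.30627
Lighter = 0.49895, Darker = 0.30627
Ratio = (L_lighter + 0.05) / (L_darker + 0.05)
Ratio = (0.49895 + 0.05) / (0.30627 + 0.05) = 0.54895 / 0.35627 ≈ 1.5408
Ratio ≈ 1.54:1


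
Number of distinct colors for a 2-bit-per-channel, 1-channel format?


Total bits = 2 bits/channel × 1 channels = 2 bits
Distinct colors = 2^2
= 4 colors


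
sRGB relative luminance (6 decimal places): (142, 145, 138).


Linearize each channel (sRGB transfer function): c = v/255; c_lin = c/12.92 if c ≤ 0.04045, else ((c+0.055)/1.055)^2.4
  R: 142/255 ≈ 0.556863 > 0.04045 → ((0.556863+0.055)/1.055)^2.4 ≈ 0.270498
  G: 145/255 ≈ 0.568627 > 0.04045 → ((0.568627+0.055)/1.055)^2.4 ≈ 0.283149
  B: 138/255 ≈ 0.541176 > 0.04045 → ((0.541176+0.055)/1.055)^2.4 ≈ 0.254152
R_lin = 0.270498, G_lin = 0.283149, B_lin = 0.254152
L = 0.2126×R + 0.7152×G + 0.0722×B
L = 0.2126×0.270498 + 0.7152×0.283149 + 0.0722×0.254152
L ≈ 0.278366


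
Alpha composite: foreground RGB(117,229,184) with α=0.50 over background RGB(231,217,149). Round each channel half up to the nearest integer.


C = α×F + (1-α)×B, with 1-α = 0.50
R: 0.50×117 + 0.50×231 = 58.50 + 115.50 = 174.00 → 174
G: 0.50×229 + 0.50×217 = 114.50 + 108.50 = 223.00 → 223
B: 0.50×184 + 0.50×149 = 92.00 + 74.50 = 166.50 → 167
= RGB(174, 223, 167)


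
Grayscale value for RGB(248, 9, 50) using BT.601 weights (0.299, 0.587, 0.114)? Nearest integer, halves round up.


Gray = 0.299×R + 0.587×G + 0.114×B
Gray = 0.299×248 + 0.587×9 + 0.114×50
Gray = 74.152 + 5.283 + 5.700
Gray = 85.135 → round half up → 85
Gray = 85


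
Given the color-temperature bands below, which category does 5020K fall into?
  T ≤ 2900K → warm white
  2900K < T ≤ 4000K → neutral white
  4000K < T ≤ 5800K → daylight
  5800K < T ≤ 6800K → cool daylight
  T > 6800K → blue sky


Temperature: 5020K
4000K < 5020K ≤ 5800K → daylight
Classification: daylight


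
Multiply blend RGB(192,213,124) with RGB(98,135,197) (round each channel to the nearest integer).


Multiply: C = A×B/255, rounded to nearest integer
R: 192×98/255 = 18816/255 ≈ 73.788 → 74
G: 213×135/255 = 28755/255 ≈ 112.765 → 113
B: 124×197/255 = 24428/255 ≈ 95.796 → 96
= RGB(74, 113, 96)


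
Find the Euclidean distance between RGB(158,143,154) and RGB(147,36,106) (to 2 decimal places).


d = √[(R₁-R₂)² + (G₁-G₂)² + (B₁-B₂)²]
d = √[(158-147)² + (143-36)² + (154-106)²]
d = √[121 + 11449 + 2304]
d = √13874
d ≈ 117.79


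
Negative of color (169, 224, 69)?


Invert: (255-R, 255-G, 255-B)
R: 255-169 = 86
G: 255-224 = 31
B: 255-69 = 186
= RGB(86, 31, 186)


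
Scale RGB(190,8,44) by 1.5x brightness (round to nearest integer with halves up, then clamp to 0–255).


Multiply each channel by 1.5, round half up, clamp to [0, 255]
R: 190×1.5 = 285 → clamp → 255
G: 8×1.5 = 12
B: 44×1.5 = 66
= RGB(255, 12, 66)


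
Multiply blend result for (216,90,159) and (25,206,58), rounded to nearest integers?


Multiply: C = A×B/255, rounded to nearest integer
R: 216×25/255 = 5400/255 ≈ 21.176 → 21
G: 90×206/255 = 18540/255 ≈ 72.706 → 73
B: 159×58/255 = 9222/255 ≈ 36.165 → 36
= RGB(21, 73, 36)


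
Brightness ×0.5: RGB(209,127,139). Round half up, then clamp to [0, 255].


Multiply each channel by 0.5, round half up, clamp to [0, 255]
R: 209×0.5 = 104.5 → round → 105
G: 127×0.5 = 63.5 → round → 64
B: 139×0.5 = 69.5 → round → 70
= RGB(105, 64, 70)


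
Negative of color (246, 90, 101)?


Invert: (255-R, 255-G, 255-B)
R: 255-246 = 9
G: 255-90 = 165
B: 255-101 = 154
= RGB(9, 165, 154)


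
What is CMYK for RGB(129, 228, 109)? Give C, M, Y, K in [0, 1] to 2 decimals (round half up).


R'=129/255≈0.5059, G'=228/255≈0.8941, B'=109/255≈0.4275
K = 1 - max(R',G',B') = 1 - 228/255 = 27/255 = 0.10588… → 0.11
(1-R'-K)/(1-K) simplifies to (max-R)/max with max = 228:
C = (228-129)/228 = 99/228 = 0.43421… → 0.43
M = (228-228)/228 = 0/228 = 0 → 0.00
Y = (228-109)/228 = 119/228 = 0.52192… → 0.52
= CMYK(0.43, 0.00, 0.52, 0.11)


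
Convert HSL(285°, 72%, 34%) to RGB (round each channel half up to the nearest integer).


H=285°, S=0.72, L=0.34
C = (1-|2L-1|)×S = (1-|-0.32|)×0.72 = 0.4896
H' = H/60 = 285/60 ≈ 4.7500; X = C×(1-|H' mod 2 - 1|) = 0.3672
m = L - C/2 = 0.34 - 0.2448 = 0.0952
Sector ⌊H'⌋ = 4 → (R',G',B') = (0.3672, 0.0, 0.4896)
RGB = ((R'+m)×255, (G'+m)×255, (B'+m)×255) = (117.912, 24.276, 149.124)
Round half up → RGB(118, 24, 149)


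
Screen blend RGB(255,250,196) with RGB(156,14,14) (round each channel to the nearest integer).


Screen: C = 255 - (255-A)×(255-B)/255, rounded to nearest integer
R: 255 - (255-255)×(255-156)/255 = 255 - 0/255 ≈ 255 - 0.000 = 255.000 → 255
G: 255 - (255-250)×(255-14)/255 = 255 - 1205/255 ≈ 255 - 4.725 = 250.275 → 250
B: 255 - (255-196)×(255-14)/255 = 255 - 14219/255 ≈ 255 - 55.761 = 199.239 → 199
= RGB(255, 250, 199)


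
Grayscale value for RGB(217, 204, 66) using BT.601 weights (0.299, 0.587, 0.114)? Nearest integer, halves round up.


Gray = 0.299×R + 0.587×G + 0.114×B
Gray = 0.299×217 + 0.587×204 + 0.114×66
Gray = 64.883 + 119.748 + 7.524
Gray = 192.155 → round half up → 192
Gray = 192


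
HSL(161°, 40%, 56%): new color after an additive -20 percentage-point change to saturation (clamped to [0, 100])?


Original S = 40%
Adjustment = -20 percentage points
New S = 40 + (-20) = 20
Clamp to [0, 100] → 20
= HSL(161°, 20%, 56%)


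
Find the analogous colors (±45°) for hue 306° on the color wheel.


Base hue: 306°
Left analog: (306 - 45) mod 360 = 261°
Right analog: (306 + 45) mod 360 = 351°
Analogous hues = 261° and 351°


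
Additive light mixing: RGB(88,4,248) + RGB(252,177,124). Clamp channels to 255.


Additive: each channel = min(255, C₁+C₂)
R: 88+252 = 340 → 255
G: 4+177 = 181 → 181
B: 248+124 = 372 → 255
= RGB(255, 181, 255)


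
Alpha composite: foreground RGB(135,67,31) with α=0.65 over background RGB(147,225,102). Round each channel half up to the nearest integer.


C = α×F + (1-α)×B, with 1-α = 0.35
R: 0.65×135 + 0.35×147 = 87.75 + 51.45 = 139.20 → 139
G: 0.65×67 + 0.35×225 = 43.55 + 78.75 = 122.30 → 122
B: 0.65×31 + 0.35×102 = 20.15 + 35.70 = 55.85 → 56
= RGB(139, 122, 56)


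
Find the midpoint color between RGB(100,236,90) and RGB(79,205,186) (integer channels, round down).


Midpoint: each channel = ⌊(C₁+C₂)/2⌋
R: ⌊(100+79)/2⌋ = 89
G: ⌊(236+205)/2⌋ = 220
B: ⌊(90+186)/2⌋ = 138
= RGB(89, 220, 138)


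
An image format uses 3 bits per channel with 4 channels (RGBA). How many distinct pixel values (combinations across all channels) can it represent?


Total bits = 3 bits/channel × 4 channels = 12 bits
Distinct pixel values = 2^12
= 4,096 pixel values


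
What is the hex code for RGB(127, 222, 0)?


R = 127 → 7F (hex)
G = 222 → DE (hex)
B = 0 → 00 (hex)
Hex = #7FDE00


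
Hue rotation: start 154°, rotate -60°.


New hue = (H + rotation) mod 360
New hue = (154 -60) mod 360
= 94 mod 360
= 94°


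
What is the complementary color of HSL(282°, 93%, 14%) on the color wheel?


Complement = opposite side of color wheel = hue + 180°
H' = (282 + 180) mod 360 = 102°
S and L unchanged.
= HSL(102°, 93%, 14%)


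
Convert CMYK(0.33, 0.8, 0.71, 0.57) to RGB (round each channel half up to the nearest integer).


R = 255 × (1-C) × (1-K) = 255 × 0.67 × 0.43 = 73.4655 → 73
G = 255 × (1-M) × (1-K) = 255 × 0.20 × 0.43 = 21.93 → 22
B = 255 × (1-Y) × (1-K) = 255 × 0.29 × 0.43 = 31.7985 → 32
= RGB(73, 22, 32)


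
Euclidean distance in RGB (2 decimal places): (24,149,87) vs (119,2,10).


d = √[(R₁-R₂)² + (G₁-G₂)² + (B₁-B₂)²]
d = √[(24-119)² + (149-2)² + (87-10)²]
d = √[9025 + 21609 + 5929]
d = √36563
d ≈ 191.21


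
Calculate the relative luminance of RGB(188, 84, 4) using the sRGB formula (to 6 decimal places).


Linearize each channel (sRGB transfer function): c = v/255; c_lin = c/12.92 if c ≤ 0.04045, else ((c+0.055)/1.055)^2.4
  R: 188/255 ≈ 0.737255 > 0.04045 → ((0.737255+0.055)/1.055)^2.4 ≈ 0.502886
  G: 84/255 ≈ 0.329412 > 0.04045 → ((0.329412+0.055)/1.055)^2.4 ≈ 0.088656
  B: 4/255 ≈ 0.015686 ≤ 0.04045 → 0.015686/12.92 ≈ 0.001214
R_lin = 0.502886, G_lin = 0.088656, B_lin = 0.001214
L = 0.2126×R + 0.7152×G + 0.0722×B
L = 0.2126×0.502886 + 0.7152×0.088656 + 0.0722×0.001214
L ≈ 0.170408


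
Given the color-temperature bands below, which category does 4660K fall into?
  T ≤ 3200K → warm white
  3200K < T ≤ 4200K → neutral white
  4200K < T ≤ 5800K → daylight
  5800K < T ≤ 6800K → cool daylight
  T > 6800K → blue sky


Temperature: 4660K
4200K < 4660K ≤ 5800K → daylight
Classification: daylight


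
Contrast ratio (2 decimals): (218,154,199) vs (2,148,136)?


Linearize each sRGB channel c=v/255: c/12.92 if c ≤ 0.04045 else ((c+0.055)/1.055)^2.4
L = 0.2126×R_lin + 0.7152×G_lin + 0.0722×B_lin
Color 1 (218,154,199):
  R=218: 218/255≈0.8549 > 0.04045 → ((0.8549+0.055)/1.055)^2.4 ≈ 0.70110
  G=154: 154/255≈0.6039 > 0.04045 → ((0.6039+0.055)/1.055)^2.4 ≈ 0.32314
  B=199: 199/255≈0.7804 > 0.04045 → ((0.7804+0.055)/1.055)^2.4 ≈ 0.57112
  L1 = 0.2126×0.70110 + 0.7152×0.32314 + 0.0722×0.57112 ≈ 0.42140
Color 2 (2,148,136):
  R=2: 2/255≈0.0078 ≤ 0.04045 → 0.0078/12.92 ≈ 0.00061
  G=148: 148/255≈0.5804 > 0.04045 → ((0.5804+0.055)/1.055)^2.4 ≈ 0.29614
  B=136: 136/255≈0.5333 > 0.04045 → ((0.5333+0.055)/1.055)^2.4 ≈ 0.24620
  L2 = 0.2126×0.00061 + 0.7152×0.29614 + 0.0722×0.24620 ≈ 0.22970
Lighter = 0.42140, Darker = 0.22970
Ratio = (L_lighter + 0.05) / (L_darker + 0.05)
Ratio = (0.42140 + 0.05) / (0.22970 + 0.05) = 0.47140 / 0.27970 ≈ 1.6854
Ratio ≈ 1.69:1


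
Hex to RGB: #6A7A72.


6A → 106 (R)
7A → 122 (G)
72 → 114 (B)
= RGB(106, 122, 114)


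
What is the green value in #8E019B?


Color: #8E019B
R = 8E = 142
G = 01 = 1
B = 9B = 155
Green = 1


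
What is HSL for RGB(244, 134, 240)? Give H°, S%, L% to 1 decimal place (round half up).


Normalize: R'=244/255≈0.9569, G'=134/255≈0.5255, B'=240/255≈0.9412
Max=244/255, Min=134/255, Δ=Max-Min=110/255
L = (Max+Min)/2 = (244+134)/510 = 378/510 = 0.74117… → L = 74.1%
L > 0.5 → S = Δ/(2-Max-Min) = 110/(510-244-134) = 110/132 = 0.83333… → S = 83.3%
(the 1/255 factors cancel in S and H, so raw channel differences can be used)
Max is R' → H = 60 × (((G-B)/Δ) mod 6) = 60 × (((134-240)/110) mod 6)
  (-106)/110 = -0.9636…; negative, so add 6 → 5.0363…
  H = 60 × 5.0363… = 302.181…° → H = 302.2°
= HSL(302.2°, 83.3%, 74.1%)


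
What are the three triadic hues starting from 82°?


Triadic: equally spaced at 120° intervals
H1 = 82°
H2 = (82 + 120) mod 360 = 202°
H3 = (82 + 240) mod 360 = 322°
Triadic = 82°, 202°, 322°


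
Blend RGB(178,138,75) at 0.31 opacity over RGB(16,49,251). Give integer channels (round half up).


C = α×F + (1-α)×B, with 1-α = 0.69
R: 0.31×178 + 0.69×16 = 55.18 + 11.04 = 66.22 → 66
G: 0.31×138 + 0.69×49 = 42.78 + 33.81 = 76.59 → 77
B: 0.31×75 + 0.69×251 = 23.25 + 173.19 = 196.44 → 196
= RGB(66, 77, 196)


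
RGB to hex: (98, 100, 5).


R = 98 → 62 (hex)
G = 100 → 64 (hex)
B = 5 → 05 (hex)
Hex = #626405


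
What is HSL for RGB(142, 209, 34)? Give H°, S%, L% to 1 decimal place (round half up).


Normalize: R'=142/255≈0.5569, G'=209/255≈0.8196, B'=34/255≈0.1333
Max=209/255, Min=34/255, Δ=Max-Min=175/255
L = (Max+Min)/2 = (209+34)/510 = 243/510 = 0.47647… → L = 47.6%
L ≤ 0.5 → S = Δ/(Max+Min) = 175/(209+34) = 175/243 = 0.72016… → S = 72.0%
(the 1/255 factors cancel in S and H, so raw channel differences can be used)
Max is G' → H = 60 × ((B-R)/Δ + 2) = 60 × ((34-142)/175 + 2)
  -108/175 + 2 = -0.6171… + 2 = 1.3828…
  H = 60 × 1.3828… = 82.971…° → H = 83.0°
= HSL(83.0°, 72.0%, 47.6%)


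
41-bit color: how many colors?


Colors = 2^bits = 2^41
= 2,199,023,255,552 colors


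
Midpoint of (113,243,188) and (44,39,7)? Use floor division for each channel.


Midpoint: each channel = ⌊(C₁+C₂)/2⌋
R: ⌊(113+44)/2⌋ = 78
G: ⌊(243+39)/2⌋ = 141
B: ⌊(188+7)/2⌋ = 97
= RGB(78, 141, 97)


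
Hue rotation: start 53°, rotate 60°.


New hue = (H + rotation) mod 360
New hue = (53 + 60) mod 360
= 113 mod 360
= 113°


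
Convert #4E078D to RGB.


4E → 78 (R)
07 → 7 (G)
8D → 141 (B)
= RGB(78, 7, 141)


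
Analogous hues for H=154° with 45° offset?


Base hue: 154°
Left analog: (154 - 45) mod 360 = 109°
Right analog: (154 + 45) mod 360 = 199°
Analogous hues = 109° and 199°


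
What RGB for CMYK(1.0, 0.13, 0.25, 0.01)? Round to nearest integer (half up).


R = 255 × (1-C) × (1-K) = 255 × 0.00 × 0.99 = 0
G = 255 × (1-M) × (1-K) = 255 × 0.87 × 0.99 = 219.6315 → 220
B = 255 × (1-Y) × (1-K) = 255 × 0.75 × 0.99 = 189.3375 → 189
= RGB(0, 220, 189)


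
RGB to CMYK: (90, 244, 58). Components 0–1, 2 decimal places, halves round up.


R'=90/255≈0.3529, G'=244/255≈0.9569, B'=58/255≈0.2275
K = 1 - max(R',G',B') = 1 - 244/255 = 11/255 = 0.04313… → 0.04
(1-R'-K)/(1-K) simplifies to (max-R)/max with max = 244:
C = (244-90)/244 = 154/244 = 0.63114… → 0.63
M = (244-244)/244 = 0/244 = 0 → 0.00
Y = (244-58)/244 = 186/244 = 0.76229… → 0.76
= CMYK(0.63, 0.00, 0.76, 0.04)


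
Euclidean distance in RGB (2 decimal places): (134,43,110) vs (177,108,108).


d = √[(R₁-R₂)² + (G₁-G₂)² + (B₁-B₂)²]
d = √[(134-177)² + (43-108)² + (110-108)²]
d = √[1849 + 4225 + 4]
d = √6078
d ≈ 77.96


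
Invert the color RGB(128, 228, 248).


Invert: (255-R, 255-G, 255-B)
R: 255-128 = 127
G: 255-228 = 27
B: 255-248 = 7
= RGB(127, 27, 7)


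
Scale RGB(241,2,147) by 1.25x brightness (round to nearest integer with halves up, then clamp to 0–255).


Multiply each channel by 1.25, round half up, clamp to [0, 255]
R: 241×1.25 = 301.25 → round → 301 → clamp → 255
G: 2×1.25 = 2.5 → round → 3
B: 147×1.25 = 183.75 → round → 184
= RGB(255, 3, 184)


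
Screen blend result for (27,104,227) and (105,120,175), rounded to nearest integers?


Screen: C = 255 - (255-A)×(255-B)/255, rounded to nearest integer
R: 255 - (255-27)×(255-105)/255 = 255 - 34200/255 ≈ 255 - 134.118 = 120.882 → 121
G: 255 - (255-104)×(255-120)/255 = 255 - 20385/255 ≈ 255 - 79.941 = 175.059 → 175
B: 255 - (255-227)×(255-175)/255 = 255 - 2240/255 ≈ 255 - 8.784 = 246.216 → 246
= RGB(121, 175, 246)


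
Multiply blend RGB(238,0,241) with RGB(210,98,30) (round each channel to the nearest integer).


Multiply: C = A×B/255, rounded to nearest integer
R: 238×210/255 = 49980/255 ≈ 196.000 → 196
G: 0×98/255 = 0/255 ≈ 0.000 → 0
B: 241×30/255 = 7230/255 ≈ 28.353 → 28
= RGB(196, 0, 28)


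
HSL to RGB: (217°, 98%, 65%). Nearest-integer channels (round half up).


H=217°, S=0.98, L=0.65
C = (1-|2L-1|)×S = (1-|0.30|)×0.98 = 0.686
H' = H/60 = 217/60 ≈ 3.6167; X = C×(1-|H' mod 2 - 1|) ≈ 0.2630
m = L - C/2 = 0.65 - 0.343 = 0.307
Sector ⌊H'⌋ = 3 → (R',G',B') = (0.0, ≈0.2630, 0.686)
RGB = ((R'+m)×255, (G'+m)×255, (B'+m)×255) = (78.285, 145.3415, 253.215)
Round half up → RGB(78, 145, 253)


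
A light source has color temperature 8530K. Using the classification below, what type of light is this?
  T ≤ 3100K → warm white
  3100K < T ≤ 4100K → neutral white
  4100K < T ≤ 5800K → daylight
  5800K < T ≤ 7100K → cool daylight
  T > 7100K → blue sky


Temperature: 8530K
8530K > 7100K → blue sky
Classification: blue sky


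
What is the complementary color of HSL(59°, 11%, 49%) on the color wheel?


Complement = opposite side of color wheel = hue + 180°
H' = (59 + 180) mod 360 = 239°
S and L unchanged.
= HSL(239°, 11%, 49%)


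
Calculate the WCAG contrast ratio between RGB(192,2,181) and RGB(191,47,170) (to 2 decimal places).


Linearize each sRGB channel c=v/255: c/12.92 if c ≤ 0.04045 else ((c+0.055)/1.055)^2.4
L = 0.2126×R_lin + 0.7152×G_lin + 0.0722×B_lin
Color 1 (192,2,181):
  R=192: 192/255≈0.7529 > 0.04045 → ((0.7529+0.055)/1.055)^2.4 ≈ 0.52712
  G=2: 2/255≈0.0078 ≤ 0.04045 → 0.0078/12.92 ≈ 0.00061
  B=181: 181/255≈0.7098 > 0.04045 → ((0.7098+0.055)/1.055)^2.4 ≈ 0.46208
  L1 = 0.2126×0.52712 + 0.7152×0.00061 + 0.0722×0.46208 ≈ 0.14586
Color 2 (191,47,170):
  R=191: 191/255≈0.7490 > 0.04045 → ((0.7490+0.055)/1.055)^2.4 ≈ 0.52100
  G=47: 47/255≈0.1843 > 0.04045 → ((0.1843+0.055)/1.055)^2.4 ≈ 0.02843
  B=170: 170/255≈0.6667 > 0.04045 → ((0.6667+0.055)/1.055)^2.4 ≈ 0.40198
  L2 = 0.2126×0.52100 + 0.7152×0.02843 + 0.0722×0.40198 ≈ 0.16012
Lighter = 0.16012, Darker = 0.14586
Ratio = (L_lighter + 0.05) / (L_darker + 0.05)
Ratio = (0.16012 + 0.05) / (0.14586 + 0.05) = 0.21012 / 0.19586 ≈ 1.0728
Ratio ≈ 1.07:1


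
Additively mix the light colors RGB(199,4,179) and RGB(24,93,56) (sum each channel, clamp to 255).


Additive: each channel = min(255, C₁+C₂)
R: 199+24 = 223 → 223
G: 4+93 = 97 → 97
B: 179+56 = 235 → 235
= RGB(223, 97, 235)


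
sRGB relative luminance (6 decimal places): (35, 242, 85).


Linearize each channel (sRGB transfer function): c = v/255; c_lin = c/12.92 if c ≤ 0.04045, else ((c+0.055)/1.055)^2.4
  R: 35/255 ≈ 0.137255 > 0.04045 → ((0.137255+0.055)/1.055)^2.4 ≈ 0.016807
  G: 242/255 ≈ 0.949020 > 0.04045 → ((0.949020+0.055)/1.055)^2.4 ≈ 0.887923
  B: 85/255 ≈ 0.333333 > 0.04045 → ((0.333333+0.055)/1.055)^2.4 ≈ 0.090842
R_lin = 0.016807, G_lin = 0.887923, B_lin = 0.090842
L = 0.2126×R + 0.7152×G + 0.0722×B
L = 0.2126×0.016807 + 0.7152×0.887923 + 0.0722×0.090842
L ≈ 0.645175


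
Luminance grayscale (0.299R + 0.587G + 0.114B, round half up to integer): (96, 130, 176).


Gray = 0.299×R + 0.587×G + 0.114×B
Gray = 0.299×96 + 0.587×130 + 0.114×176
Gray = 28.704 + 76.310 + 20.064
Gray = 125.078 → round half up → 125
Gray = 125


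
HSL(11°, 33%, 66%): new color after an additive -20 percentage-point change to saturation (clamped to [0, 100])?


Original S = 33%
Adjustment = -20 percentage points
New S = 33 + (-20) = 13
Clamp to [0, 100] → 13
= HSL(11°, 13%, 66%)


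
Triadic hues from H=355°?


Triadic: equally spaced at 120° intervals
H1 = 355°
H2 = (355 + 120) mod 360 = 115°
H3 = (355 + 240) mod 360 = 235°
Triadic = 355°, 115°, 235°


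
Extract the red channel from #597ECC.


Color: #597ECC
R = 59 = 89
G = 7E = 126
B = CC = 204
Red = 89


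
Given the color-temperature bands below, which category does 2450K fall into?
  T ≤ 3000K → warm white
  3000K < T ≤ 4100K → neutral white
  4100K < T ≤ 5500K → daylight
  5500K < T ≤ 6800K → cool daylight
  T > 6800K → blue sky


Temperature: 2450K
2450K ≤ 3000K → warm white
Classification: warm white


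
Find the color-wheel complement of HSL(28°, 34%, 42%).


Complement = opposite side of color wheel = hue + 180°
H' = (28 + 180) mod 360 = 208°
S and L unchanged.
= HSL(208°, 34%, 42%)


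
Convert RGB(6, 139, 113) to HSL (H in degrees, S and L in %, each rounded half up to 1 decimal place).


Normalize: R'=6/255≈0.0235, G'=139/255≈0.5451, B'=113/255≈0.4431
Max=139/255, Min=6/255, Δ=Max-Min=133/255
L = (Max+Min)/2 = (139+6)/510 = 145/510 = 0.28431… → L = 28.4%
L ≤ 0.5 → S = Δ/(Max+Min) = 133/(139+6) = 133/145 = 0.91724… → S = 91.7%
(the 1/255 factors cancel in S and H, so raw channel differences can be used)
Max is G' → H = 60 × ((B-R)/Δ + 2) = 60 × ((113-6)/133 + 2)
  107/133 + 2 = 0.8045… + 2 = 2.8045…
  H = 60 × 2.8045… = 168.270…° → H = 168.3°
= HSL(168.3°, 91.7%, 28.4%)


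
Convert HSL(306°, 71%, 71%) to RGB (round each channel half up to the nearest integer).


H=306°, S=0.71, L=0.71
C = (1-|2L-1|)×S = (1-|0.42|)×0.71 = 0.4118
H' = H/60 = 306/60 ≈ 5.1000; X = C×(1-|H' mod 2 - 1|) = 0.37062
m = L - C/2 = 0.71 - 0.2059 = 0.5041
Sector ⌊H'⌋ = 5 → (R',G',B') = (0.4118, 0.0, 0.37062)
RGB = ((R'+m)×255, (G'+m)×255, (B'+m)×255) = (233.5545, 128.5455, 223.0536)
Round half up → RGB(234, 129, 223)


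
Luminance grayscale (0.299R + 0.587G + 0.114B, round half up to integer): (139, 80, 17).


Gray = 0.299×R + 0.587×G + 0.114×B
Gray = 0.299×139 + 0.587×80 + 0.114×17
Gray = 41.561 + 46.960 + 1.938
Gray = 90.459 → round half up → 90
Gray = 90


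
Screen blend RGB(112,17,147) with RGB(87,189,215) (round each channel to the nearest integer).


Screen: C = 255 - (255-A)×(255-B)/255, rounded to nearest integer
R: 255 - (255-112)×(255-87)/255 = 255 - 24024/255 ≈ 255 - 94.212 = 160.788 → 161
G: 255 - (255-17)×(255-189)/255 = 255 - 15708/255 ≈ 255 - 61.600 = 193.400 → 193
B: 255 - (255-147)×(255-215)/255 = 255 - 4320/255 ≈ 255 - 16.941 = 238.059 → 238
= RGB(161, 193, 238)


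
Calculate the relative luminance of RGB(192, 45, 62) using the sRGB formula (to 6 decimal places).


Linearize each channel (sRGB transfer function): c = v/255; c_lin = c/12.92 if c ≤ 0.04045, else ((c+0.055)/1.055)^2.4
  R: 192/255 ≈ 0.752941 > 0.04045 → ((0.752941+0.055)/1.055)^2.4 ≈ 0.527115
  G: 45/255 ≈ 0.176471 > 0.04045 → ((0.176471+0.055)/1.055)^2.4 ≈ 0.026241
  B: 62/255 ≈ 0.243137 > 0.04045 → ((0.243137+0.055)/1.055)^2.4 ≈ 0.048172
R_lin = 0.527115, G_lin = 0.026241, B_lin = 0.048172
L = 0.2126×R + 0.7152×G + 0.0722×B
L = 0.2126×0.527115 + 0.7152×0.026241 + 0.0722×0.048172
L ≈ 0.134310


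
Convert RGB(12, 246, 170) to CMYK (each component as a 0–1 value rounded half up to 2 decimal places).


R'=12/255≈0.0471, G'=246/255≈0.9647, B'=170/255≈0.6667
K = 1 - max(R',G',B') = 1 - 246/255 = 9/255 = 0.03529… → 0.04
(1-R'-K)/(1-K) simplifies to (max-R)/max with max = 246:
C = (246-12)/246 = 234/246 = 0.95121… → 0.95
M = (246-246)/246 = 0/246 = 0 → 0.00
Y = (246-170)/246 = 76/246 = 0.30894… → 0.31
= CMYK(0.95, 0.00, 0.31, 0.04)


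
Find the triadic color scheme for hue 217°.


Triadic: equally spaced at 120° intervals
H1 = 217°
H2 = (217 + 120) mod 360 = 337°
H3 = (217 + 240) mod 360 = 97°
Triadic = 217°, 337°, 97°


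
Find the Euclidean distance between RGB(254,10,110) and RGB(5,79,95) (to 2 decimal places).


d = √[(R₁-R₂)² + (G₁-G₂)² + (B₁-B₂)²]
d = √[(254-5)² + (10-79)² + (110-95)²]
d = √[62001 + 4761 + 225]
d = √66987
d ≈ 258.82


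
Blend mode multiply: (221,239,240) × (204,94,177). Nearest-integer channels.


Multiply: C = A×B/255, rounded to nearest integer
R: 221×204/255 = 45084/255 ≈ 176.800 → 177
G: 239×94/255 = 22466/255 ≈ 88.102 → 88
B: 240×177/255 = 42480/255 ≈ 166.588 → 167
= RGB(177, 88, 167)


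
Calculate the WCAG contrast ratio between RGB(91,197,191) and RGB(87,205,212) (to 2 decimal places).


Linearize each sRGB channel c=v/255: c/12.92 if c ≤ 0.04045 else ((c+0.055)/1.055)^2.4
L = 0.2126×R_lin + 0.7152×G_lin + 0.0722×B_lin
Color 1 (91,197,191):
  R=91: 91/255≈0.3569 > 0.04045 → ((0.3569+0.055)/1.055)^2.4 ≈ 0.10462
  G=197: 197/255≈0.7725 > 0.04045 → ((0.7725+0.055)/1.055)^2.4 ≈ 0.55834
  B=191: 191/255≈0.7490 > 0.04045 → ((0.7490+0.055)/1.055)^2.4 ≈ 0.52100
  L1 = 0.2126×0.10462 + 0.7152×0.55834 + 0.0722×0.52100 ≈ 0.45918
Color 2 (87,205,212):
  R=87: 87/255≈0.3412 > 0.04045 → ((0.3412+0.055)/1.055)^2.4 ≈ 0.09531
  G=205: 205/255≈0.8039 > 0.04045 → ((0.8039+0.055)/1.055)^2.4 ≈ 0.61050
  B=212: 212/255≈0.8314 > 0.04045 → ((0.8314+0.055)/1.055)^2.4 ≈ 0.65837
  L2 = 0.2126×0.09531 + 0.7152×0.61050 + 0.0722×0.65837 ≈ 0.50442
Lighter = 0.50442, Darker = 0.45918
Ratio = (L_lighter + 0.05) / (L_darker + 0.05)
Ratio = (0.50442 + 0.05) / (0.45918 + 0.05) = 0.55442 / 0.50918 ≈ 1.0889
Ratio ≈ 1.09:1


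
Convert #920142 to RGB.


92 → 146 (R)
01 → 1 (G)
42 → 66 (B)
= RGB(146, 1, 66)


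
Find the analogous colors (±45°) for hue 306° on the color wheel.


Base hue: 306°
Left analog: (306 - 45) mod 360 = 261°
Right analog: (306 + 45) mod 360 = 351°
Analogous hues = 261° and 351°


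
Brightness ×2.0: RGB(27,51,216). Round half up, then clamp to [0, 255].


Multiply each channel by 2.0, round half up, clamp to [0, 255]
R: 27×2.0 = 54
G: 51×2.0 = 102
B: 216×2.0 = 432 → clamp → 255
= RGB(54, 102, 255)


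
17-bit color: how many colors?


Colors = 2^bits = 2^17
= 131,072 colors


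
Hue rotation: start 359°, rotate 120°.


New hue = (H + rotation) mod 360
New hue = (359 + 120) mod 360
= 479 mod 360
= 119°


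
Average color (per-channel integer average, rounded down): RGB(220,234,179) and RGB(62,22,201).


Midpoint: each channel = ⌊(C₁+C₂)/2⌋
R: ⌊(220+62)/2⌋ = 141
G: ⌊(234+22)/2⌋ = 128
B: ⌊(179+201)/2⌋ = 190
= RGB(141, 128, 190)


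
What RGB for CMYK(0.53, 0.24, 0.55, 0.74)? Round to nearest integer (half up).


R = 255 × (1-C) × (1-K) = 255 × 0.47 × 0.26 = 31.161 → 31
G = 255 × (1-M) × (1-K) = 255 × 0.76 × 0.26 = 50.388 → 50
B = 255 × (1-Y) × (1-K) = 255 × 0.45 × 0.26 = 29.835 → 30
= RGB(31, 50, 30)


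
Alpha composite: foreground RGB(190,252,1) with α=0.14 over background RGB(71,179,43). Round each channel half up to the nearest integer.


C = α×F + (1-α)×B, with 1-α = 0.86
R: 0.14×190 + 0.86×71 = 26.60 + 61.06 = 87.66 → 88
G: 0.14×252 + 0.86×179 = 35.28 + 153.94 = 189.22 → 189
B: 0.14×1 + 0.86×43 = 0.14 + 36.98 = 37.12 → 37
= RGB(88, 189, 37)


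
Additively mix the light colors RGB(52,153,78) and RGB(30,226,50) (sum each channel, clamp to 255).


Additive: each channel = min(255, C₁+C₂)
R: 52+30 = 82 → 82
G: 153+226 = 379 → 255
B: 78+50 = 128 → 128
= RGB(82, 255, 128)


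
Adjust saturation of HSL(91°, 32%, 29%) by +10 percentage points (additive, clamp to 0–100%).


Original S = 32%
Adjustment = +10 percentage points
New S = 32 + (10) = 42
Clamp to [0, 100] → 42
= HSL(91°, 42%, 29%)


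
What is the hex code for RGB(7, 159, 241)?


R = 7 → 07 (hex)
G = 159 → 9F (hex)
B = 241 → F1 (hex)
Hex = #079FF1


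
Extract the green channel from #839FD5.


Color: #839FD5
R = 83 = 131
G = 9F = 159
B = D5 = 213
Green = 159


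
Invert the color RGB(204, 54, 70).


Invert: (255-R, 255-G, 255-B)
R: 255-204 = 51
G: 255-54 = 201
B: 255-70 = 185
= RGB(51, 201, 185)


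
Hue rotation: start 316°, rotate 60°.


New hue = (H + rotation) mod 360
New hue = (316 + 60) mod 360
= 376 mod 360
= 16°


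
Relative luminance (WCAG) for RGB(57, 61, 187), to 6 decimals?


Linearize each channel (sRGB transfer function): c = v/255; c_lin = c/12.92 if c ≤ 0.04045, else ((c+0.055)/1.055)^2.4
  R: 57/255 ≈ 0.223529 > 0.04045 → ((0.223529+0.055)/1.055)^2.4 ≈ 0.040915
  G: 61/255 ≈ 0.239216 > 0.04045 → ((0.239216+0.055)/1.055)^2.4 ≈ 0.046665
  B: 187/255 ≈ 0.733333 > 0.04045 → ((0.733333+0.055)/1.055)^2.4 ≈ 0.496933
R_lin = 0.040915, G_lin = 0.046665, B_lin = 0.496933
L = 0.2126×R + 0.7152×G + 0.0722×B
L = 0.2126×0.040915 + 0.7152×0.046665 + 0.0722×0.496933
L ≈ 0.077952


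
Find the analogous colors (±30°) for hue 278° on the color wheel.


Base hue: 278°
Left analog: (278 - 30) mod 360 = 248°
Right analog: (278 + 30) mod 360 = 308°
Analogous hues = 248° and 308°


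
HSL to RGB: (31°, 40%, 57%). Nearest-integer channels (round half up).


H=31°, S=0.40, L=0.57
C = (1-|2L-1|)×S = (1-|0.14|)×0.40 = 0.344
H' = H/60 = 31/60 ≈ 0.5167; X = C×(1-|H' mod 2 - 1|) ≈ 0.1777
m = L - C/2 = 0.57 - 0.172 = 0.398
Sector ⌊H'⌋ = 0 → (R',G',B') = (0.344, ≈0.1777, 0.0)
RGB = ((R'+m)×255, (G'+m)×255, (B'+m)×255) = (189.21, 146.812, 101.49)
Round half up → RGB(189, 147, 101)


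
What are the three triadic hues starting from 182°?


Triadic: equally spaced at 120° intervals
H1 = 182°
H2 = (182 + 120) mod 360 = 302°
H3 = (182 + 240) mod 360 = 62°
Triadic = 182°, 302°, 62°


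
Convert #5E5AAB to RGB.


5E → 94 (R)
5A → 90 (G)
AB → 171 (B)
= RGB(94, 90, 171)


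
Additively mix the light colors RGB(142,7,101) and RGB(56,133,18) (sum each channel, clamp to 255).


Additive: each channel = min(255, C₁+C₂)
R: 142+56 = 198 → 198
G: 7+133 = 140 → 140
B: 101+18 = 119 → 119
= RGB(198, 140, 119)


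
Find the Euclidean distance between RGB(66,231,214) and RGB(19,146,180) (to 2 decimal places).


d = √[(R₁-R₂)² + (G₁-G₂)² + (B₁-B₂)²]
d = √[(66-19)² + (231-146)² + (214-180)²]
d = √[2209 + 7225 + 1156]
d = √10590
d ≈ 102.91


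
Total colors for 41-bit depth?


Colors = 2^bits = 2^41
= 2,199,023,255,552 colors


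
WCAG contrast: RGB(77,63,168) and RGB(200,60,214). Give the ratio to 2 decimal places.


Linearize each sRGB channel c=v/255: c/12.92 if c ≤ 0.04045 else ((c+0.055)/1.055)^2.4
L = 0.2126×R_lin + 0.7152×G_lin + 0.0722×B_lin
Color 1 (77,63,168):
  R=77: 77/255≈0.3020 > 0.04045 → ((0.3020+0.055)/1.055)^2.4 ≈ 0.07421
  G=63: 63/255≈0.2471 > 0.04045 → ((0.2471+0.055)/1.055)^2.4 ≈ 0.04971
  B=168: 168/255≈0.6588 > 0.04045 → ((0.6588+0.055)/1.055)^2.4 ≈ 0.39157
  L1 = 0.2126×0.07421 + 0.7152×0.04971 + 0.0722×0.39157 ≈ 0.07960
Color 2 (200,60,214):
  R=200: 200/255≈0.7843 > 0.04045 → ((0.7843+0.055)/1.055)^2.4 ≈ 0.57758
  G=60: 60/255≈0.2353 > 0.04045 → ((0.2353+0.055)/1.055)^2.4 ≈ 0.04519
  B=214: 214/255≈0.8392 > 0.04045 → ((0.8392+0.055)/1.055)^2.4 ≈ 0.67244
  L2 = 0.2126×0.57758 + 0.7152×0.04519 + 0.0722×0.67244 ≈ 0.20366
Lighter = 0.20366, Darker = 0.07960
Ratio = (L_lighter + 0.05) / (L_darker + 0.05)
Ratio = (0.20366 + 0.05) / (0.07960 + 0.05) = 0.25366 / 0.12960 ≈ 1.9573
Ratio ≈ 1.96:1


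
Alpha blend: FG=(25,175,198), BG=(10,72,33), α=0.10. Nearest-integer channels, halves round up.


C = α×F + (1-α)×B, with 1-α = 0.90
R: 0.10×25 + 0.90×10 = 2.50 + 9.00 = 11.50 → 12
G: 0.10×175 + 0.90×72 = 17.50 + 64.80 = 82.30 → 82
B: 0.10×198 + 0.90×33 = 19.80 + 29.70 = 49.50 → 50
= RGB(12, 82, 50)


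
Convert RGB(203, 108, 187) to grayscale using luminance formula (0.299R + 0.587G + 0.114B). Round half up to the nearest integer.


Gray = 0.299×R + 0.587×G + 0.114×B
Gray = 0.299×203 + 0.587×108 + 0.114×187
Gray = 60.697 + 63.396 + 21.318
Gray = 145.411 → round half up → 145
Gray = 145


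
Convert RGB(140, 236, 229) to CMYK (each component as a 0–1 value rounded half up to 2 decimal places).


R'=140/255≈0.5490, G'=236/255≈0.9255, B'=229/255≈0.8980
K = 1 - max(R',G',B') = 1 - 236/255 = 19/255 = 0.07450… → 0.07
(1-R'-K)/(1-K) simplifies to (max-R)/max with max = 236:
C = (236-140)/236 = 96/236 = 0.40677… → 0.41
M = (236-236)/236 = 0/236 = 0 → 0.00
Y = (236-229)/236 = 7/236 = 0.02966… → 0.03
= CMYK(0.41, 0.00, 0.03, 0.07)


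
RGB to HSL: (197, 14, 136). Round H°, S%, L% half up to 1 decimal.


Normalize: R'=197/255≈0.7725, G'=14/255≈0.0549, B'=136/255≈0.5333
Max=197/255, Min=14/255, Δ=Max-Min=183/255
L = (Max+Min)/2 = (197+14)/510 = 211/510 = 0.41372… → L = 41.4%
L ≤ 0.5 → S = Δ/(Max+Min) = 183/(197+14) = 183/211 = 0.86729… → S = 86.7%
(the 1/255 factors cancel in S and H, so raw channel differences can be used)
Max is R' → H = 60 × (((G-B)/Δ) mod 6) = 60 × (((14-136)/183) mod 6)
  (-122)/183 = -0.6666…; negative, so add 6 → 5.3333…
  H = 60 × 5.3333… = 320° → H = 320.0°
= HSL(320.0°, 86.7%, 41.4%)


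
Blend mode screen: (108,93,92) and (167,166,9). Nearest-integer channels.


Screen: C = 255 - (255-A)×(255-B)/255, rounded to nearest integer
R: 255 - (255-108)×(255-167)/255 = 255 - 12936/255 ≈ 255 - 50.729 = 204.271 → 204
G: 255 - (255-93)×(255-166)/255 = 255 - 14418/255 ≈ 255 - 56.541 = 198.459 → 198
B: 255 - (255-92)×(255-9)/255 = 255 - 40098/255 ≈ 255 - 157.247 = 97.753 → 98
= RGB(204, 198, 98)


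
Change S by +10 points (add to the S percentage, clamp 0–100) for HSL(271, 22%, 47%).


Original S = 22%
Adjustment = +10 percentage points
New S = 22 + (10) = 32
Clamp to [0, 100] → 32
= HSL(271°, 32%, 47%)


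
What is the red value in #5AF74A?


Color: #5AF74A
R = 5A = 90
G = F7 = 247
B = 4A = 74
Red = 90


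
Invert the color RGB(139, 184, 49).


Invert: (255-R, 255-G, 255-B)
R: 255-139 = 116
G: 255-184 = 71
B: 255-49 = 206
= RGB(116, 71, 206)


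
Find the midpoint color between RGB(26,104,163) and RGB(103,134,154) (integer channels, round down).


Midpoint: each channel = ⌊(C₁+C₂)/2⌋
R: ⌊(26+103)/2⌋ = 64
G: ⌊(104+134)/2⌋ = 119
B: ⌊(163+154)/2⌋ = 158
= RGB(64, 119, 158)


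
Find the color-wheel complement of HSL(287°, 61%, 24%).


Complement = opposite side of color wheel = hue + 180°
H' = (287 + 180) mod 360 = 107°
S and L unchanged.
= HSL(107°, 61%, 24%)


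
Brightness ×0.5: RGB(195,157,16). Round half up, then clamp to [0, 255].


Multiply each channel by 0.5, round half up, clamp to [0, 255]
R: 195×0.5 = 97.5 → round → 98
G: 157×0.5 = 78.5 → round → 79
B: 16×0.5 = 8
= RGB(98, 79, 8)


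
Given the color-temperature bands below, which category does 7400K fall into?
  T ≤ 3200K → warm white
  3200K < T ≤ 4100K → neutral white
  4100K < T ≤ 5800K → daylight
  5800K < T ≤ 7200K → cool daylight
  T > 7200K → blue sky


Temperature: 7400K
7400K > 7200K → blue sky
Classification: blue sky


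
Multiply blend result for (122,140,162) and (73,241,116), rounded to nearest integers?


Multiply: C = A×B/255, rounded to nearest integer
R: 122×73/255 = 8906/255 ≈ 34.925 → 35
G: 140×241/255 = 33740/255 ≈ 132.314 → 132
B: 162×116/255 = 18792/255 ≈ 73.694 → 74
= RGB(35, 132, 74)


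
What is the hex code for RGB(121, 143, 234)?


R = 121 → 79 (hex)
G = 143 → 8F (hex)
B = 234 → EA (hex)
Hex = #798FEA


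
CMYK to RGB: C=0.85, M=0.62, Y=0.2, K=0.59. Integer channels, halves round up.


R = 255 × (1-C) × (1-K) = 255 × 0.15 × 0.41 = 15.6825 → 16
G = 255 × (1-M) × (1-K) = 255 × 0.38 × 0.41 = 39.729 → 40
B = 255 × (1-Y) × (1-K) = 255 × 0.80 × 0.41 = 83.64 → 84
= RGB(16, 40, 84)


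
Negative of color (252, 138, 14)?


Invert: (255-R, 255-G, 255-B)
R: 255-252 = 3
G: 255-138 = 117
B: 255-14 = 241
= RGB(3, 117, 241)


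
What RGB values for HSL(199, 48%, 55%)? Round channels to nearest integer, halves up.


H=199°, S=0.48, L=0.55
C = (1-|2L-1|)×S = (1-|0.10|)×0.48 = 0.432
H' = H/60 = 199/60 ≈ 3.3167; X = C×(1-|H' mod 2 - 1|) = 0.2952
m = L - C/2 = 0.55 - 0.216 = 0.334
Sector ⌊H'⌋ = 3 → (R',G',B') = (0.0, 0.2952, 0.432)
RGB = ((R'+m)×255, (G'+m)×255, (B'+m)×255) = (85.17, 160.446, 195.33)
Round half up → RGB(85, 160, 195)
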